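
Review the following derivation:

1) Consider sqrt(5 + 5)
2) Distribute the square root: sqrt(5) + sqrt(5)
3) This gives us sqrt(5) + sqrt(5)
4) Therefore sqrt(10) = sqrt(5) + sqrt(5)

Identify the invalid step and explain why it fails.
Step 2: Distribute the square root: sqrt(5) + sqrt(5)

Step 2 incorrectly 'distributes' the square root over addition. The square root function does not distribute: sqrt(a + b) ≠ sqrt(a) + sqrt(b). In fact, sqrt(5 + 5) = sqrt(10) ≈ 3.1623, while sqrt(5) + sqrt(5) ≈ 4.4721.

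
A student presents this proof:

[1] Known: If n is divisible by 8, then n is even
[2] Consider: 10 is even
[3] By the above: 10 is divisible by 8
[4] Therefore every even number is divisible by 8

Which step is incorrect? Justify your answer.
Step 3: By the above: 10 is divisible by 8

Step 3 commits the fallacy of affirming the consequent. The known fact 'divisible by 8 → even' does NOT imply 'even → divisible by 8'. That would be the converse, which is false. For example, 10 is even but 10 ÷ 8 = 1.25, which is not an integer.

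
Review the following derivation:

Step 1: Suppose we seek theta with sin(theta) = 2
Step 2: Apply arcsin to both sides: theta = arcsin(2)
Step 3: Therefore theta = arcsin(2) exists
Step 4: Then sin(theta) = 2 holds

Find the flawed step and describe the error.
Step 2: Apply arcsin to both sides: theta = arcsin(2)

Step 2 applies arcsin to 2. However, arcsin(x) is only defined for x in [-1, 1] because sin(theta) can only produce values in that range. Since |2| > 1, arcsin(2) is undefined. There is no angle whose sine equals 2.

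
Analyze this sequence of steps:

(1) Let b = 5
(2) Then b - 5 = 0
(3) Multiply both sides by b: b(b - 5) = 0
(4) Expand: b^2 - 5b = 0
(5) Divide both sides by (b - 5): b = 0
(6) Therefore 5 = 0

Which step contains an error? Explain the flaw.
Step 5: Divide both sides by (b - 5): b = 0

Step 5 divides both sides by (b - 5). However, since b = 5, we have (b - 5) = 0. Division by zero is undefined, making this step invalid.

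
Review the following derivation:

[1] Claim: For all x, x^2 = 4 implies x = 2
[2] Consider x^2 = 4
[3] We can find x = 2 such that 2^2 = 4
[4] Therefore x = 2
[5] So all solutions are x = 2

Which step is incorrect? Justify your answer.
Step 4: Therefore x = 2

Step 4 incorrectly concludes that x = 2 is the only solution. The proof shows that x = 2 is A solution (existence), but does not show it is the ONLY solution (uniqueness). In fact, x = -2 is also a solution since (-2)^2 = 4. Finding one solution doesn't prove there are no others.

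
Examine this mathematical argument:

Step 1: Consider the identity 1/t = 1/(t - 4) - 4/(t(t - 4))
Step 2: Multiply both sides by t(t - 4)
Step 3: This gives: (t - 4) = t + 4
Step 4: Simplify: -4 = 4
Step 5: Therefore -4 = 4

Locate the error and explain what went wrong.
Step 3: This gives: (t - 4) = t + 4

Step 3 makes a sign error when clearing denominators. Multiplying -4/(t(t - 4)) by t(t - 4) gives -4, not +4. The correct result is (t - 4) = t - 4, which is trivially true, not (t - 4) = t + 4. (Step 1 is a valid identity: 1/(t - 4) - 4/(t(t - 4)) = (t - 4)/(t(t - 4)) = 1/t.)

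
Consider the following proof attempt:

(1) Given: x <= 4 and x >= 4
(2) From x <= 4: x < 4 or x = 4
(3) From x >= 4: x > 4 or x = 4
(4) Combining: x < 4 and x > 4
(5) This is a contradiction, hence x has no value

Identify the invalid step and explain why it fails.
Step 4: Combining: x < 4 and x > 4

Step 4 incorrectly combines the conditions. From x <= 4 and x >= 4, the intersection is x = 4. The error treats the 'or' cases as 'and' requirements. The correct conclusion is that x = 4 is the unique solution, not that no solution exists.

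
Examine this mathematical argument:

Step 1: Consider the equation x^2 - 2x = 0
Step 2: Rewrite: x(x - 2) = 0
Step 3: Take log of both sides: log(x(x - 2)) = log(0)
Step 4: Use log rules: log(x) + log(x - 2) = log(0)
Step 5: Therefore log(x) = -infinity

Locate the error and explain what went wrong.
Step 3: Take log of both sides: log(x(x - 2)) = log(0)

Step 3 takes the logarithm of both sides, resulting in log(0) on the right side. The logarithm is only defined for positive numbers; log(0) is undefined (approaches negative infinity). This operation is invalid.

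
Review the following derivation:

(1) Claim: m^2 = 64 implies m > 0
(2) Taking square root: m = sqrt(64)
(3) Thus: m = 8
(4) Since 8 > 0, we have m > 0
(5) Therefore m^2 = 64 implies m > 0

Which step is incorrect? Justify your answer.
Step 2: Taking square root: m = sqrt(64)

Step 2 takes the square root and assumes the positive root only. The equation m^2 = 64 actually has two solutions: m = 8 and m = -8. The proof silently assumes m > 0 without justification, then uses this assumption to conclude m > 0, which is circular. The counterexample m = -8 shows the claim is false.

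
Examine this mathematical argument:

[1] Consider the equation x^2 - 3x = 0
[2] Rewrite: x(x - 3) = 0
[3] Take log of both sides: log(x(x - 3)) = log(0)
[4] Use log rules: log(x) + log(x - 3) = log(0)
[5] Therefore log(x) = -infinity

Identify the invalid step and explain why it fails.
Step 3: Take log of both sides: log(x(x - 3)) = log(0)

Step 3 takes the logarithm of both sides, resulting in log(0) on the right side. The logarithm is only defined for positive numbers; log(0) is undefined (approaches negative infinity). This operation is invalid.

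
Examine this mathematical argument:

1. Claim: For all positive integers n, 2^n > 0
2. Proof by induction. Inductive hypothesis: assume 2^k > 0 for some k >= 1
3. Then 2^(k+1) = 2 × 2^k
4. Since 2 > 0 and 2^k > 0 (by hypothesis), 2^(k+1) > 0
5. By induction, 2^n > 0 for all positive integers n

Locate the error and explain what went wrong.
Step 5: By induction, 2^n > 0 for all positive integers n

Step 5 concludes the proof by induction, but no base case was ever established. A valid induction proof requires: (1) a base case proving 2^1 > 0, and (2) an inductive step showing IF 2^k > 0 THEN 2^(k+1) > 0. Steps 2-4 correctly establish the inductive step, but without the base case the conclusion in step 5 does not follow.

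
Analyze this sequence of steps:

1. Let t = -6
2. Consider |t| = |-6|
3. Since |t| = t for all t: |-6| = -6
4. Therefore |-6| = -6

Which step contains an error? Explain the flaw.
Step 3: Since |t| = t for all t: |-6| = -6

Step 3 incorrectly states that |t| = t for all t. The correct definition is |t| = t when t >= 0, and |t| = -t when t < 0. Since -6 < 0, we have |-6| = -(-6) = 6, not -6.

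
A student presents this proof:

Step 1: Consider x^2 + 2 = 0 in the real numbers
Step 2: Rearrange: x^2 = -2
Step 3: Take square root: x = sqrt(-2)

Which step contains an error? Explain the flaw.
Step 3: Take square root: x = sqrt(-2)

Step 3 takes the square root of -2, which is negative. In the real number system, the square root of a negative number is undefined. The equation x^2 + 2 = 0 has no real solutions. Square roots of negative numbers only exist in the complex numbers.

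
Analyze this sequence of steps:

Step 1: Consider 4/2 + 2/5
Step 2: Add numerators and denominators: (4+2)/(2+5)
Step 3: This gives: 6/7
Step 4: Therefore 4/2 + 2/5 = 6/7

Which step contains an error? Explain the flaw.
Step 2: Add numerators and denominators: (4+2)/(2+5)

Step 2 incorrectly adds fractions by separately adding numerators and denominators. This is wrong. The correct method requires a common denominator: 4/2 + 2/5 = (4×5 + 2×2)/(2×5) = 24/10 = 12/5. The method used gives 6/7, which is different.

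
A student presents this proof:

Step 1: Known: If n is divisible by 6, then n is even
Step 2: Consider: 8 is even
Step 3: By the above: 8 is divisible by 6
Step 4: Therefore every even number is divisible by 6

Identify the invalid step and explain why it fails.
Step 3: By the above: 8 is divisible by 6

Step 3 commits the fallacy of affirming the consequent. The known fact 'divisible by 6 → even' does NOT imply 'even → divisible by 6'. That would be the converse, which is false. For example, 8 is even but 8 ÷ 6 = 1.33, which is not an integer.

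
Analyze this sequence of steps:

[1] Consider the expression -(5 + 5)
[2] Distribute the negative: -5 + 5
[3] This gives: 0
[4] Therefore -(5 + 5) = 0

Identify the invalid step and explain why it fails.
Step 2: Distribute the negative: -5 + 5

Step 2 incorrectly distributes the negative sign. The correct distribution is -(5 + 5) = -5 - 5 = -10. The negative must be applied to both terms, not just the first. The error treats -(5 + 5) as -5 + 5, which equals 0 instead of -10.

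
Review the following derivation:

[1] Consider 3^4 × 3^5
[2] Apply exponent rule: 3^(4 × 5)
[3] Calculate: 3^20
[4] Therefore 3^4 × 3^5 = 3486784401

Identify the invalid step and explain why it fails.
Step 2: Apply exponent rule: 3^(4 × 5)

Step 2 incorrectly states that a^b × a^c = a^(b×c). The correct rule is a^b × a^c = a^(b+c). The actual value is 3^4 × 3^5 = 3^9 = 19683, not 3^20 = 3486784401.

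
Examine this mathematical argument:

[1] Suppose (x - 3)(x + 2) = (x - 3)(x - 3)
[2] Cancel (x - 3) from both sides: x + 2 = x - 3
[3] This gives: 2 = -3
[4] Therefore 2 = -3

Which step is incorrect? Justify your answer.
Step 2: Cancel (x - 3) from both sides: x + 2 = x - 3

Step 2 cancels (x - 3) from both sides. This is only valid if (x - 3) ≠ 0, i.e., x ≠ 3. When x = 3, both sides equal zero regardless of the other factors. The correct approach requires considering x = 3 as a separate case.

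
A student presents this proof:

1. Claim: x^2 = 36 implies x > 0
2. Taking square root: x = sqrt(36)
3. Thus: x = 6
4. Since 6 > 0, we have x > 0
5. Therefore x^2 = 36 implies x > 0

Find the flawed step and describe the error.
Step 2: Taking square root: x = sqrt(36)

Step 2 takes the square root and assumes the positive root only. The equation x^2 = 36 actually has two solutions: x = 6 and x = -6. The proof silently assumes x > 0 without justification, then uses this assumption to conclude x > 0, which is circular. The counterexample x = -6 shows the claim is false.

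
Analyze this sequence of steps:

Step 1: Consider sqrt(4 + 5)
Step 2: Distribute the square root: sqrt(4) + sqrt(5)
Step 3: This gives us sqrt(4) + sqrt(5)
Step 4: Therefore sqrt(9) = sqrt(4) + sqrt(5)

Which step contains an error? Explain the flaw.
Step 2: Distribute the square root: sqrt(4) + sqrt(5)

Step 2 incorrectly 'distributes' the square root over addition. The square root function does not distribute: sqrt(a + b) ≠ sqrt(a) + sqrt(b). In fact, sqrt(4 + 5) = sqrt(9) ≈ 3.0000, while sqrt(4) + sqrt(5) ≈ 4.2361.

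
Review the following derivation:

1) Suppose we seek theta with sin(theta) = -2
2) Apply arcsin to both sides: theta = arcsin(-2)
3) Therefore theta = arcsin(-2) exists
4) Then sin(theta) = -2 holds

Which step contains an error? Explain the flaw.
Step 2: Apply arcsin to both sides: theta = arcsin(-2)

Step 2 applies arcsin to -2. However, arcsin(x) is only defined for x in [-1, 1] because sin(theta) can only produce values in that range. Since |-2| > 1, arcsin(-2) is undefined. There is no angle whose sine equals -2.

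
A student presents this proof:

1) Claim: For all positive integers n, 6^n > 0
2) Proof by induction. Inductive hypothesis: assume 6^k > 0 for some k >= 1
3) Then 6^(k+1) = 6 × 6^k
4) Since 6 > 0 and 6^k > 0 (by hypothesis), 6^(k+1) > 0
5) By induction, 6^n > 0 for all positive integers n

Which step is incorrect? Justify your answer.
Step 5: By induction, 6^n > 0 for all positive integers n

Step 5 concludes the proof by induction, but no base case was ever established. A valid induction proof requires: (1) a base case proving 6^1 > 0, and (2) an inductive step showing IF 6^k > 0 THEN 6^(k+1) > 0. Steps 2-4 correctly establish the inductive step, but without the base case the conclusion in step 5 does not follow.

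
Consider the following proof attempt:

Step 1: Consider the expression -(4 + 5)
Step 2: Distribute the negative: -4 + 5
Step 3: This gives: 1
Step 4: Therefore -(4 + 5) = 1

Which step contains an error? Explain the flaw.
Step 2: Distribute the negative: -4 + 5

Step 2 incorrectly distributes the negative sign. The correct distribution is -(4 + 5) = -4 - 5 = -9. The negative must be applied to both terms, not just the first. The error treats -(4 + 5) as -4 + 5, which equals 1 instead of -9.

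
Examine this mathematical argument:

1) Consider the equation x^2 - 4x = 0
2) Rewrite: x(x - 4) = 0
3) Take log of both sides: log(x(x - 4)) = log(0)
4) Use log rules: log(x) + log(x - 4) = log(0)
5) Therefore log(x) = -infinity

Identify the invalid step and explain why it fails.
Step 3: Take log of both sides: log(x(x - 4)) = log(0)

Step 3 takes the logarithm of both sides, resulting in log(0) on the right side. The logarithm is only defined for positive numbers; log(0) is undefined (approaches negative infinity). This operation is invalid.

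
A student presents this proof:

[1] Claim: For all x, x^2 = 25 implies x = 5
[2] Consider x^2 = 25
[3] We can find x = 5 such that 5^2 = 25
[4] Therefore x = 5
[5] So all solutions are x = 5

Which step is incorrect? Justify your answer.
Step 4: Therefore x = 5

Step 4 incorrectly concludes that x = 5 is the only solution. The proof shows that x = 5 is A solution (existence), but does not show it is the ONLY solution (uniqueness). In fact, x = -5 is also a solution since (-5)^2 = 25. Finding one solution doesn't prove there are no others.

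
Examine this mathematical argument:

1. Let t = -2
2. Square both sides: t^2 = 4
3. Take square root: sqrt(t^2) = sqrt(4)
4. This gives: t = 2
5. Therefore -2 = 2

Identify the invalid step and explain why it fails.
Step 4: This gives: t = 2

Step 4 incorrectly states that sqrt(t^2) = t. The correct identity is sqrt(t^2) = |t|. Since t = -2 < 0, we have sqrt(t^2) = |-2| = 2, not t = -2.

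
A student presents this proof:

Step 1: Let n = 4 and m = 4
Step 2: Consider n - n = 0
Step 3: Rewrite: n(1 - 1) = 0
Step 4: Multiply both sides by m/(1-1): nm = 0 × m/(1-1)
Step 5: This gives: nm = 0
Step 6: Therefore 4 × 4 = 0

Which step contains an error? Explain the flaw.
Step 4: Multiply both sides by m/(1-1): nm = 0 × m/(1-1)

Step 4 multiplies both sides by m/(1-1). However, 1-1 = 0, so this is multiplication by m/0, which is undefined. We cannot multiply by an undefined expression.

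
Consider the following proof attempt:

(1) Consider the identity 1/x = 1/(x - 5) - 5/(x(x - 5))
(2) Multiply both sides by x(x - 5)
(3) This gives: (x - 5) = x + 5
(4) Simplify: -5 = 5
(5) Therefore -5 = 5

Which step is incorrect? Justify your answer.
Step 3: This gives: (x - 5) = x + 5

Step 3 makes a sign error when clearing denominators. Multiplying -5/(x(x - 5)) by x(x - 5) gives -5, not +5. The correct result is (x - 5) = x - 5, which is trivially true, not (x - 5) = x + 5. (Step 1 is a valid identity: 1/(x - 5) - 5/(x(x - 5)) = (x - 5)/(x(x - 5)) = 1/x.)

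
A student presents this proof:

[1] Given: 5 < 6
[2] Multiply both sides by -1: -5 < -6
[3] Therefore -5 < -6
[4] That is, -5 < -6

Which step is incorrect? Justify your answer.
Step 2: Multiply both sides by -1: -5 < -6

Step 2 multiplies both sides by -1 but fails to reverse the inequality sign. When multiplying (or dividing) an inequality by a negative number, the direction must be reversed. Since 5 < 6, we should get -5 > -6, i.e., -5 > -6.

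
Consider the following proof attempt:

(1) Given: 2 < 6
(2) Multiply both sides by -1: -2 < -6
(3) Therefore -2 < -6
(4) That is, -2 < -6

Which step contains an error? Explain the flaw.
Step 2: Multiply both sides by -1: -2 < -6

Step 2 multiplies both sides by -1 but fails to reverse the inequality sign. When multiplying (or dividing) an inequality by a negative number, the direction must be reversed. Since 2 < 6, we should get -2 > -6, i.e., -2 > -6.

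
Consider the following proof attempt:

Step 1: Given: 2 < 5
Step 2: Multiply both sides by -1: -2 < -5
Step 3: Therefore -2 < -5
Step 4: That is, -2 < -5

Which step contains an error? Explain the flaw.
Step 2: Multiply both sides by -1: -2 < -5

Step 2 multiplies both sides by -1 but fails to reverse the inequality sign. When multiplying (or dividing) an inequality by a negative number, the direction must be reversed. Since 2 < 5, we should get -2 > -5, i.e., -2 > -5.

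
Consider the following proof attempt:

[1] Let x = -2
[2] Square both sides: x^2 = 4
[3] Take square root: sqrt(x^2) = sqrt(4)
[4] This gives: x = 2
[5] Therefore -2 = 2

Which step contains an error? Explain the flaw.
Step 4: This gives: x = 2

Step 4 incorrectly states that sqrt(x^2) = x. The correct identity is sqrt(x^2) = |x|. Since x = -2 < 0, we have sqrt(x^2) = |-2| = 2, not x = -2.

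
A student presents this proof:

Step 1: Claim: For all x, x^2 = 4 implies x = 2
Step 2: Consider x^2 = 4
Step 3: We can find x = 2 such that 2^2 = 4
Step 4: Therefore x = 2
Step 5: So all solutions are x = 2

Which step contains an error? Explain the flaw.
Step 4: Therefore x = 2

Step 4 incorrectly concludes that x = 2 is the only solution. The proof shows that x = 2 is A solution (existence), but does not show it is the ONLY solution (uniqueness). In fact, x = -2 is also a solution since (-2)^2 = 4. Finding one solution doesn't prove there are no others.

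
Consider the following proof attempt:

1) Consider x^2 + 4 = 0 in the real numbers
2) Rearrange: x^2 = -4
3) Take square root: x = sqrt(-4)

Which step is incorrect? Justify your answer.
Step 3: Take square root: x = sqrt(-4)

Step 3 takes the square root of -4, which is negative. In the real number system, the square root of a negative number is undefined. The equation x^2 + 4 = 0 has no real solutions. Square roots of negative numbers only exist in the complex numbers.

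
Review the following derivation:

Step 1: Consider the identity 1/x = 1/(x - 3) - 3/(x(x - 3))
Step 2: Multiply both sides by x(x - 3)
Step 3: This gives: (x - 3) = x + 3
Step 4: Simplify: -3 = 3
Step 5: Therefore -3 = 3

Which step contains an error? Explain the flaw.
Step 3: This gives: (x - 3) = x + 3

Step 3 makes a sign error when clearing denominators. Multiplying -3/(x(x - 3)) by x(x - 3) gives -3, not +3. The correct result is (x - 3) = x - 3, which is trivially true, not (x - 3) = x + 3. (Step 1 is a valid identity: 1/(x - 3) - 3/(x(x - 3)) = (x - 3)/(x(x - 3)) = 1/x.)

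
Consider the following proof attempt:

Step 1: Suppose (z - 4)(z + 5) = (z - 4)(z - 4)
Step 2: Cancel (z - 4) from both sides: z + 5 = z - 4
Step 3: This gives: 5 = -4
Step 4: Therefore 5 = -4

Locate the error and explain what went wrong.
Step 2: Cancel (z - 4) from both sides: z + 5 = z - 4

Step 2 cancels (z - 4) from both sides. This is only valid if (z - 4) ≠ 0, i.e., z ≠ 4. When z = 4, both sides equal zero regardless of the other factors. The correct approach requires considering z = 4 as a separate case.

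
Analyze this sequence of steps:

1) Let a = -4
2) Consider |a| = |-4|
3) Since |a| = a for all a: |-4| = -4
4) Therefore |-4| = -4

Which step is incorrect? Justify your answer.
Step 3: Since |a| = a for all a: |-4| = -4

Step 3 incorrectly states that |a| = a for all a. The correct definition is |a| = a when a >= 0, and |a| = -a when a < 0. Since -4 < 0, we have |-4| = -(-4) = 4, not -4.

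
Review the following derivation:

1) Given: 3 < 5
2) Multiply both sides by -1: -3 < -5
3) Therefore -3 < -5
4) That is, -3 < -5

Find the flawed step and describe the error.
Step 2: Multiply both sides by -1: -3 < -5

Step 2 multiplies both sides by -1 but fails to reverse the inequality sign. When multiplying (or dividing) an inequality by a negative number, the direction must be reversed. Since 3 < 5, we should get -3 > -5, i.e., -3 > -5.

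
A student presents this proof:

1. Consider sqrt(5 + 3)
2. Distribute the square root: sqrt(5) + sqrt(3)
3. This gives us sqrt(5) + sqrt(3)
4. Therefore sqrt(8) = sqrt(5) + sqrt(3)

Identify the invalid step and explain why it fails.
Step 2: Distribute the square root: sqrt(5) + sqrt(3)

Step 2 incorrectly 'distributes' the square root over addition. The square root function does not distribute: sqrt(a + b) ≠ sqrt(a) + sqrt(b). In fact, sqrt(5 + 3) = sqrt(8) ≈ 2.8284, while sqrt(5) + sqrt(3) ≈ 3.9681.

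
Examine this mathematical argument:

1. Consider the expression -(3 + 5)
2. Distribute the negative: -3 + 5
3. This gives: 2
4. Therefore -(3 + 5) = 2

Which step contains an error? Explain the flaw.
Step 2: Distribute the negative: -3 + 5

Step 2 incorrectly distributes the negative sign. The correct distribution is -(3 + 5) = -3 - 5 = -8. The negative must be applied to both terms, not just the first. The error treats -(3 + 5) as -3 + 5, which equals 2 instead of -8.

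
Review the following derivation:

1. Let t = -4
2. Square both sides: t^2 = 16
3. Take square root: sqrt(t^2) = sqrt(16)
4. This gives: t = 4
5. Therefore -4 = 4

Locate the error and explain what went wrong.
Step 4: This gives: t = 4

Step 4 incorrectly states that sqrt(t^2) = t. The correct identity is sqrt(t^2) = |t|. Since t = -4 < 0, we have sqrt(t^2) = |-4| = 4, not t = -4.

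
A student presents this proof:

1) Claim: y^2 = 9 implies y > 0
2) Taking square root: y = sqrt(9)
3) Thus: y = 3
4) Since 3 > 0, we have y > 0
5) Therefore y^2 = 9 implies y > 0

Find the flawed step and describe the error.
Step 2: Taking square root: y = sqrt(9)

Step 2 takes the square root and assumes the positive root only. The equation y^2 = 9 actually has two solutions: y = 3 and y = -3. The proof silently assumes y > 0 without justification, then uses this assumption to conclude y > 0, which is circular. The counterexample y = -3 shows the claim is false.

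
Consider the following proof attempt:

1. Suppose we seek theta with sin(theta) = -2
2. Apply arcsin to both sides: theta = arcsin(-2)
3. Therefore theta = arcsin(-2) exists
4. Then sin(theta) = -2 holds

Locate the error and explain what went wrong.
Step 2: Apply arcsin to both sides: theta = arcsin(-2)

Step 2 applies arcsin to -2. However, arcsin(x) is only defined for x in [-1, 1] because sin(theta) can only produce values in that range. Since |-2| > 1, arcsin(-2) is undefined. There is no angle whose sine equals -2.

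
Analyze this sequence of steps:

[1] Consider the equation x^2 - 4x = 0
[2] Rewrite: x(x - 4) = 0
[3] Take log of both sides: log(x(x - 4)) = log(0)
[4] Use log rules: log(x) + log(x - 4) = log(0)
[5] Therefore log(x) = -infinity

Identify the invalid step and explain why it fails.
Step 3: Take log of both sides: log(x(x - 4)) = log(0)

Step 3 takes the logarithm of both sides, resulting in log(0) on the right side. The logarithm is only defined for positive numbers; log(0) is undefined (approaches negative infinity). This operation is invalid.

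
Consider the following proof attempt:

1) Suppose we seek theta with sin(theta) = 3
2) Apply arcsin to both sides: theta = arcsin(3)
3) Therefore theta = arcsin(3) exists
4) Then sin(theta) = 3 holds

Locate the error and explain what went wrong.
Step 2: Apply arcsin to both sides: theta = arcsin(3)

Step 2 applies arcsin to 3. However, arcsin(x) is only defined for x in [-1, 1] because sin(theta) can only produce values in that range. Since |3| > 1, arcsin(3) is undefined. There is no angle whose sine equals 3.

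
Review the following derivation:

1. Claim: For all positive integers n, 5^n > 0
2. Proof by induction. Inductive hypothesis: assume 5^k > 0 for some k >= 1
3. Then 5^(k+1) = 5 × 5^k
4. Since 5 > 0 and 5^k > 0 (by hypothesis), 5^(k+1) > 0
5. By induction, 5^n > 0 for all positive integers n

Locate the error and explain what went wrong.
Step 5: By induction, 5^n > 0 for all positive integers n

Step 5 concludes the proof by induction, but no base case was ever established. A valid induction proof requires: (1) a base case proving 5^1 > 0, and (2) an inductive step showing IF 5^k > 0 THEN 5^(k+1) > 0. Steps 2-4 correctly establish the inductive step, but without the base case the conclusion in step 5 does not follow.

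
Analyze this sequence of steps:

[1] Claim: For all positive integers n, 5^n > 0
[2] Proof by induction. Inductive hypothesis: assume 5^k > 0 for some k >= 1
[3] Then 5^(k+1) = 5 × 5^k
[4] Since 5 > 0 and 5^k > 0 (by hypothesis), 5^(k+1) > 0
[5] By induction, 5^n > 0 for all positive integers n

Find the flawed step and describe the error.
Step 5: By induction, 5^n > 0 for all positive integers n

Step 5 concludes the proof by induction, but no base case was ever established. A valid induction proof requires: (1) a base case proving 5^1 > 0, and (2) an inductive step showing IF 5^k > 0 THEN 5^(k+1) > 0. Steps 2-4 correctly establish the inductive step, but without the base case the conclusion in step 5 does not follow.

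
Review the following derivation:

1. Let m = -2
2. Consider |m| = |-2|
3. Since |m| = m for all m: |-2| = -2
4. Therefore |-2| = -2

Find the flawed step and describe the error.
Step 3: Since |m| = m for all m: |-2| = -2

Step 3 incorrectly states that |m| = m for all m. The correct definition is |m| = m when m >= 0, and |m| = -m when m < 0. Since -2 < 0, we have |-2| = -(-2) = 2, not -2.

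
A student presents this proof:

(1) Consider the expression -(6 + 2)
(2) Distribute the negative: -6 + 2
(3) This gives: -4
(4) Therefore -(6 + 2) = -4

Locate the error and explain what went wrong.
Step 2: Distribute the negative: -6 + 2

Step 2 incorrectly distributes the negative sign. The correct distribution is -(6 + 2) = -6 - 2 = -8. The negative must be applied to both terms, not just the first. The error treats -(6 + 2) as -6 + 2, which equals -4 instead of -8.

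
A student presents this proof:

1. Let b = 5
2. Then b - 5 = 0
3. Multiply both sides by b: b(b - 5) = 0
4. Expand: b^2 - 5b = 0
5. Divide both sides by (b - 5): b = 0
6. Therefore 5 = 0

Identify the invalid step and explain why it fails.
Step 5: Divide both sides by (b - 5): b = 0

Step 5 divides both sides by (b - 5). However, since b = 5, we have (b - 5) = 0. Division by zero is undefined, making this step invalid.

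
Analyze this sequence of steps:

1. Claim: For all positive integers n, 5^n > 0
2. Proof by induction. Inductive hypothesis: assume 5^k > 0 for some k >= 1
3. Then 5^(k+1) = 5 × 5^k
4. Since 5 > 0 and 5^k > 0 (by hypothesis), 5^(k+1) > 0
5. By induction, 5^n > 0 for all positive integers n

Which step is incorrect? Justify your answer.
Step 5: By induction, 5^n > 0 for all positive integers n

Step 5 concludes the proof by induction, but no base case was ever established. A valid induction proof requires: (1) a base case proving 5^1 > 0, and (2) an inductive step showing IF 5^k > 0 THEN 5^(k+1) > 0. Steps 2-4 correctly establish the inductive step, but without the base case the conclusion in step 5 does not follow.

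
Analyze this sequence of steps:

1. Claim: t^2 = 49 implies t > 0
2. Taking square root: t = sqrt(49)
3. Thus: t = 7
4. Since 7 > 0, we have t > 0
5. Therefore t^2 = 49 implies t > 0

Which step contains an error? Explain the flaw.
Step 2: Taking square root: t = sqrt(49)

Step 2 takes the square root and assumes the positive root only. The equation t^2 = 49 actually has two solutions: t = 7 and t = -7. The proof silently assumes t > 0 without justification, then uses this assumption to conclude t > 0, which is circular. The counterexample t = -7 shows the claim is false.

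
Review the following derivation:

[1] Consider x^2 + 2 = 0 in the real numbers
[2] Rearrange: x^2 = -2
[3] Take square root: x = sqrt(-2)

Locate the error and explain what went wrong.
Step 3: Take square root: x = sqrt(-2)

Step 3 takes the square root of -2, which is negative. In the real number system, the square root of a negative number is undefined. The equation x^2 + 2 = 0 has no real solutions. Square roots of negative numbers only exist in the complex numbers.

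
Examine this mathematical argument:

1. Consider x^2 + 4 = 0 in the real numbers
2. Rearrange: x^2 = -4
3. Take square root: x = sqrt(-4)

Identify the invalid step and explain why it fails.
Step 3: Take square root: x = sqrt(-4)

Step 3 takes the square root of -4, which is negative. In the real number system, the square root of a negative number is undefined. The equation x^2 + 4 = 0 has no real solutions. Square roots of negative numbers only exist in the complex numbers.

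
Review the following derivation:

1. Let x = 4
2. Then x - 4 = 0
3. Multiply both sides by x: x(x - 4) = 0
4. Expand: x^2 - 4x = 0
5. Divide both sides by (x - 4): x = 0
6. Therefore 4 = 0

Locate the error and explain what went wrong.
Step 5: Divide both sides by (x - 4): x = 0

Step 5 divides both sides by (x - 4). However, since x = 4, we have (x - 4) = 0. Division by zero is undefined, making this step invalid.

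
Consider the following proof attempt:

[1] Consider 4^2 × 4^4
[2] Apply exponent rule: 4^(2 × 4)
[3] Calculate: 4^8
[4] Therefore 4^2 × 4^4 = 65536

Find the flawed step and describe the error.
Step 2: Apply exponent rule: 4^(2 × 4)

Step 2 incorrectly states that a^b × a^c = a^(b×c). The correct rule is a^b × a^c = a^(b+c). The actual value is 4^2 × 4^4 = 4^6 = 4096, not 4^8 = 65536.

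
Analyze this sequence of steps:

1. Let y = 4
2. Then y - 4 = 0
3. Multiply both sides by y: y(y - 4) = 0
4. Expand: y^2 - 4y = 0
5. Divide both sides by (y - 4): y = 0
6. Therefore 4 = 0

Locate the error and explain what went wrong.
Step 5: Divide both sides by (y - 4): y = 0

Step 5 divides both sides by (y - 4). However, since y = 4, we have (y - 4) = 0. Division by zero is undefined, making this step invalid.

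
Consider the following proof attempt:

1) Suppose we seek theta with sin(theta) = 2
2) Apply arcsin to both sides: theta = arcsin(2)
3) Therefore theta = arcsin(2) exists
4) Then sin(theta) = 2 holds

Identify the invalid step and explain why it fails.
Step 2: Apply arcsin to both sides: theta = arcsin(2)

Step 2 applies arcsin to 2. However, arcsin(x) is only defined for x in [-1, 1] because sin(theta) can only produce values in that range. Since |2| > 1, arcsin(2) is undefined. There is no angle whose sine equals 2.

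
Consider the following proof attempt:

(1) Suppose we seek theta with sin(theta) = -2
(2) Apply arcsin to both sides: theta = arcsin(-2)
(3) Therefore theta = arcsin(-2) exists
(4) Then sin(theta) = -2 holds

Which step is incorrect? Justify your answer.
Step 2: Apply arcsin to both sides: theta = arcsin(-2)

Step 2 applies arcsin to -2. However, arcsin(x) is only defined for x in [-1, 1] because sin(theta) can only produce values in that range. Since |-2| > 1, arcsin(-2) is undefined. There is no angle whose sine equals -2.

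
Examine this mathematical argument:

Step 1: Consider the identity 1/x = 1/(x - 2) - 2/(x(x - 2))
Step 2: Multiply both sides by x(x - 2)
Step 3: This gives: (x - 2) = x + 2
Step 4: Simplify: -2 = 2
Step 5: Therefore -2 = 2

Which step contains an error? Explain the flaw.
Step 3: This gives: (x - 2) = x + 2

Step 3 makes a sign error when clearing denominators. Multiplying -2/(x(x - 2)) by x(x - 2) gives -2, not +2. The correct result is (x - 2) = x - 2, which is trivially true, not (x - 2) = x + 2. (Step 1 is a valid identity: 1/(x - 2) - 2/(x(x - 2)) = (x - 2)/(x(x - 2)) = 1/x.)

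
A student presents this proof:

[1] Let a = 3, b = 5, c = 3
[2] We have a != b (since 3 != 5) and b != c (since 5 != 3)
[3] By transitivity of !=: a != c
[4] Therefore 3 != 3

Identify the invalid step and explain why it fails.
Step 3: By transitivity of !=: a != c

Step 3 incorrectly applies transitivity to the '!=' relation. Transitivity states: if a R b and b R c, then a R c. However, '!=' is not transitive. Counterexample: 3 != 5 and 5 != 3, but 3 = 3 (both equal 3). Transitivity holds for relations like <, <=, =, but not for !=.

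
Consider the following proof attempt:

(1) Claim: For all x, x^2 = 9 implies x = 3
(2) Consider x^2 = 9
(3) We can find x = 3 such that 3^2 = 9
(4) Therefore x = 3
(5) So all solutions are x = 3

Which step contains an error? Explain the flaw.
Step 4: Therefore x = 3

Step 4 incorrectly concludes that x = 3 is the only solution. The proof shows that x = 3 is A solution (existence), but does not show it is the ONLY solution (uniqueness). In fact, x = -3 is also a solution since (-3)^2 = 9. Finding one solution doesn't prove there are no others.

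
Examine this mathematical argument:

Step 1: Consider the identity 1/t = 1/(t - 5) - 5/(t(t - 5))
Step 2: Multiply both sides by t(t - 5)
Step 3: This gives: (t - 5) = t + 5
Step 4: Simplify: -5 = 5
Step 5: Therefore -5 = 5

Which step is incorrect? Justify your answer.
Step 3: This gives: (t - 5) = t + 5

Step 3 makes a sign error when clearing denominators. Multiplying -5/(t(t - 5)) by t(t - 5) gives -5, not +5. The correct result is (t - 5) = t - 5, which is trivially true, not (t - 5) = t + 5. (Step 1 is a valid identity: 1/(t - 5) - 5/(t(t - 5)) = (t - 5)/(t(t - 5)) = 1/t.)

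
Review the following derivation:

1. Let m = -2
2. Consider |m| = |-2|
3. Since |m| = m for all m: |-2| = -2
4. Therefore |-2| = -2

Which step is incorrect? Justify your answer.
Step 3: Since |m| = m for all m: |-2| = -2

Step 3 incorrectly states that |m| = m for all m. The correct definition is |m| = m when m >= 0, and |m| = -m when m < 0. Since -2 < 0, we have |-2| = -(-2) = 2, not -2.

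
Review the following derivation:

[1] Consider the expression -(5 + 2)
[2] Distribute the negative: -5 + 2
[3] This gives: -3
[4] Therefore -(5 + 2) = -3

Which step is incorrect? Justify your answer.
Step 2: Distribute the negative: -5 + 2

Step 2 incorrectly distributes the negative sign. The correct distribution is -(5 + 2) = -5 - 2 = -7. The negative must be applied to both terms, not just the first. The error treats -(5 + 2) as -5 + 2, which equals -3 instead of -7.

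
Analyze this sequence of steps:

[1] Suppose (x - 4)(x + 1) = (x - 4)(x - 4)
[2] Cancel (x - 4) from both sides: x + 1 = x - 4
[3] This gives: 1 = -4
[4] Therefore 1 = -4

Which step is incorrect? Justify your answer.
Step 2: Cancel (x - 4) from both sides: x + 1 = x - 4

Step 2 cancels (x - 4) from both sides. This is only valid if (x - 4) ≠ 0, i.e., x ≠ 4. When x = 4, both sides equal zero regardless of the other factors. The correct approach requires considering x = 4 as a separate case.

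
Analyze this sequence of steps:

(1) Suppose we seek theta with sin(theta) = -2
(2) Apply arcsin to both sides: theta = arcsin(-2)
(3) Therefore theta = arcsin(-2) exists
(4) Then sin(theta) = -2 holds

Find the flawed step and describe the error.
Step 2: Apply arcsin to both sides: theta = arcsin(-2)

Step 2 applies arcsin to -2. However, arcsin(x) is only defined for x in [-1, 1] because sin(theta) can only produce values in that range. Since |-2| > 1, arcsin(-2) is undefined. There is no angle whose sine equals -2.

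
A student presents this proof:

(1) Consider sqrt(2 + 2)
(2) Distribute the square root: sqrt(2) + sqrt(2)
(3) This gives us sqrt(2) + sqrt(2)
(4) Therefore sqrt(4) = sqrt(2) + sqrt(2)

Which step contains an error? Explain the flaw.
Step 2: Distribute the square root: sqrt(2) + sqrt(2)

Step 2 incorrectly 'distributes' the square root over addition. The square root function does not distribute: sqrt(a + b) ≠ sqrt(a) + sqrt(b). In fact, sqrt(2 + 2) = sqrt(4) ≈ 2.0000, while sqrt(2) + sqrt(2) ≈ 2.8284.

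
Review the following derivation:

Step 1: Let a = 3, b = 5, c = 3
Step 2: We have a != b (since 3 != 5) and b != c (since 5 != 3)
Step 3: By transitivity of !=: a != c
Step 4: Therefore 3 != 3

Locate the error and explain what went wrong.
Step 3: By transitivity of !=: a != c

Step 3 incorrectly applies transitivity to the '!=' relation. Transitivity states: if a R b and b R c, then a R c. However, '!=' is not transitive. Counterexample: 3 != 5 and 5 != 3, but 3 = 3 (both equal 3). Transitivity holds for relations like <, <=, =, but not for !=.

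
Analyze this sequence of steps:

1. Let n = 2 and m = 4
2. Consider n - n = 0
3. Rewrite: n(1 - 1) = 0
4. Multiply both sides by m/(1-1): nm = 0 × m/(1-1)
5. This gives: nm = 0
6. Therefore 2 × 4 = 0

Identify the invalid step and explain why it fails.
Step 4: Multiply both sides by m/(1-1): nm = 0 × m/(1-1)

Step 4 multiplies both sides by m/(1-1). However, 1-1 = 0, so this is multiplication by m/0, which is undefined. We cannot multiply by an undefined expression.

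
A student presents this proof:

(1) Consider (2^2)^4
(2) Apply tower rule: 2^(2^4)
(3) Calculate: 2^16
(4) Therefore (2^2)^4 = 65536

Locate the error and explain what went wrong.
Step 2: Apply tower rule: 2^(2^4)

Step 2 incorrectly states that (a^b)^c = a^(b^c). The correct rule is (a^b)^c = a^(b×c). The actual value is (2^2)^4 = 2^8 = 256, not 2^16 = 65536.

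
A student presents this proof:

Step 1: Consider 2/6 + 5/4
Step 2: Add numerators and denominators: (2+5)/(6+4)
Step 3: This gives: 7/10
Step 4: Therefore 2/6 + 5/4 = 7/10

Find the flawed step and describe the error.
Step 2: Add numerators and denominators: (2+5)/(6+4)

Step 2 incorrectly adds fractions by separately adding numerators and denominators. This is wrong. The correct method requires a common denominator: 2/6 + 5/4 = (2×4 + 5×6)/(6×4) = 38/24 = 19/12. The method used gives 7/10, which is different.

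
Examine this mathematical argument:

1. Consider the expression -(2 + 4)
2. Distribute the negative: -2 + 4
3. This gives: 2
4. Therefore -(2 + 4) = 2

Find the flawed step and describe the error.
Step 2: Distribute the negative: -2 + 4

Step 2 incorrectly distributes the negative sign. The correct distribution is -(2 + 4) = -2 - 4 = -6. The negative must be applied to both terms, not just the first. The error treats -(2 + 4) as -2 + 4, which equals 2 instead of -6.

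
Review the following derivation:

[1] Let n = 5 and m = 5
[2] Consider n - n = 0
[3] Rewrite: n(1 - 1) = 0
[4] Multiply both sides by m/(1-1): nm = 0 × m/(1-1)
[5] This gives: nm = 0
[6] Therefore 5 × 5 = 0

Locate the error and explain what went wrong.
Step 4: Multiply both sides by m/(1-1): nm = 0 × m/(1-1)

Step 4 multiplies both sides by m/(1-1). However, 1-1 = 0, so this is multiplication by m/0, which is undefined. We cannot multiply by an undefined expression.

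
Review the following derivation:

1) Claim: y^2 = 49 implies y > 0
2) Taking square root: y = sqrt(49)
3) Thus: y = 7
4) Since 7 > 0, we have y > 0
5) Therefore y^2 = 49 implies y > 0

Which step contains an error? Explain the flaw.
Step 2: Taking square root: y = sqrt(49)

Step 2 takes the square root and assumes the positive root only. The equation y^2 = 49 actually has two solutions: y = 7 and y = -7. The proof silently assumes y > 0 without justification, then uses this assumption to conclude y > 0, which is circular. The counterexample y = -7 shows the claim is false.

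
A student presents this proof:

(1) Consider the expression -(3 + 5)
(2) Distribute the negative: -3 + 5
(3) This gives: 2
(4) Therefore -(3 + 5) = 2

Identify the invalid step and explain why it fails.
Step 2: Distribute the negative: -3 + 5

Step 2 incorrectly distributes the negative sign. The correct distribution is -(3 + 5) = -3 - 5 = -8. The negative must be applied to both terms, not just the first. The error treats -(3 + 5) as -3 + 5, which equals 2 instead of -8.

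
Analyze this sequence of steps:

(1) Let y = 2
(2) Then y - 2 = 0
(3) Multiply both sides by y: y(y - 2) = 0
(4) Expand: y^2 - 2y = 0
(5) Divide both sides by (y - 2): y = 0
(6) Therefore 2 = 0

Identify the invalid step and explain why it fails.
Step 5: Divide both sides by (y - 2): y = 0

Step 5 divides both sides by (y - 2). However, since y = 2, we have (y - 2) = 0. Division by zero is undefined, making this step invalid.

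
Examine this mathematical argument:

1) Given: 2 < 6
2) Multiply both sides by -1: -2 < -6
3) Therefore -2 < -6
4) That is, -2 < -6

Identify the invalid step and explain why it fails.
Step 2: Multiply both sides by -1: -2 < -6

Step 2 multiplies both sides by -1 but fails to reverse the inequality sign. When multiplying (or dividing) an inequality by a negative number, the direction must be reversed. Since 2 < 6, we should get -2 > -6, i.e., -2 > -6.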